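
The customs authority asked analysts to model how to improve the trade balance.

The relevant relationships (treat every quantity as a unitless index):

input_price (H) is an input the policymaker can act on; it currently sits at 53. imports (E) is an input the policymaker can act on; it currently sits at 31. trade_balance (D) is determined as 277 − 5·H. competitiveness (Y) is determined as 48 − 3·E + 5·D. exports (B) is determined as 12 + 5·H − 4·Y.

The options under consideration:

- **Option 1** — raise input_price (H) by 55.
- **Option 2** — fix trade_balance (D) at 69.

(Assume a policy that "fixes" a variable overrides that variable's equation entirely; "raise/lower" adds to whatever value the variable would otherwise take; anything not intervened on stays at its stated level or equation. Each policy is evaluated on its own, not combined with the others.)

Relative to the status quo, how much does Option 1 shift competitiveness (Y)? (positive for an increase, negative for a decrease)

Baseline:
  H = 53
  E = 31
  D = 277 − 5·53 = 12
  Y = 48 − 3·31 + 5·12 = 15
Option 1 (H + 55):
  H = 53 + 55 = 108
  E = 31
  D = 277 − 5·108 = -263
  Y = 48 − 3·31 + 5·(-263) = -1360
Change in Y: -1360 − 15 = -1375

-1375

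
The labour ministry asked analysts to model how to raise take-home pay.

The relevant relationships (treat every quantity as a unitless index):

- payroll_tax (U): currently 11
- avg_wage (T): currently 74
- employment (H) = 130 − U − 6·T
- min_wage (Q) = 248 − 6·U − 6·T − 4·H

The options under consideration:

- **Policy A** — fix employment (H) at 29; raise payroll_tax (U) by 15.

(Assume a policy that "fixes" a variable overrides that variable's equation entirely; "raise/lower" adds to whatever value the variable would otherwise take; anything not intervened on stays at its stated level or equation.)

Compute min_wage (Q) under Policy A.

Policy A (H := 29, U + 15):
  U = 11 + 15 = 26
  T = 74
  H = 29
  Q = 248 − 6·26 − 6·74 − 4·29 = -468

-468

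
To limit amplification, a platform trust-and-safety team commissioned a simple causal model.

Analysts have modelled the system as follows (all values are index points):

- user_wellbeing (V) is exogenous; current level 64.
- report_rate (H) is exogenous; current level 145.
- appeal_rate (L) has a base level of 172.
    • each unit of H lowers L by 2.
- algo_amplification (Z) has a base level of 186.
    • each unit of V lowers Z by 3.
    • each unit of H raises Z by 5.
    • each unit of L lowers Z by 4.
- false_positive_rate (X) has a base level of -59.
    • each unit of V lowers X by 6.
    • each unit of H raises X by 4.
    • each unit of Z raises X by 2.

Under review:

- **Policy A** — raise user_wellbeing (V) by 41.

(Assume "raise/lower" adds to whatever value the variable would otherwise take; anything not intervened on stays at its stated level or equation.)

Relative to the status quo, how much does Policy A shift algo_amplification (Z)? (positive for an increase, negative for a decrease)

Baseline:
  V = 64
  H = 145
  L = 172 − 2·145 = -118
  Z = 186 − 3·64 + 5·145 − 4·(-118) = 1191
Policy A (V + 41):
  V = 64 + 41 = 105
  H = 145
  L = 172 − 2·145 = -118
  Z = 186 − 3·105 + 5·145 − 4·(-118) = 1068
Change in Z: 1068 − 1191 = -123

-123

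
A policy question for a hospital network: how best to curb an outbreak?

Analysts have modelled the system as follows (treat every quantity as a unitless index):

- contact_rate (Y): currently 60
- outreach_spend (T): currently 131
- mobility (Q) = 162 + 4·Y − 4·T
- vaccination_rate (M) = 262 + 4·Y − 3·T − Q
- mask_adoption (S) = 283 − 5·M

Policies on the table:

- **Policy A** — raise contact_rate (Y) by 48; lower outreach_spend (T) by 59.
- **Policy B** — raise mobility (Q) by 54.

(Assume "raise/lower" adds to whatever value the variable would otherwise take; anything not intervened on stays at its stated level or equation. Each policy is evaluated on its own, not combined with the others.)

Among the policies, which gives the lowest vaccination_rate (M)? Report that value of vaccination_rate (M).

172

Policy A (Y + 48, T − 59):
  Y = 60 + 48 = 108
  T = 131 − 59 = 72
  Q = 162 + 4·108 − 4·72 = 306
  M = 262 + 4·108 − 3·72 − 306 = 172
Policy B (Q + 54):
  Y = 60
  T = 131
  Q = 162 + 4·60 − 4·131 (+54 from intervention) = -68
  M = 262 + 4·60 − 3·131 − (-68) = 177
Comparing — Policy A: M=172, Policy B: M=177. Lowest is 172 (Policy A).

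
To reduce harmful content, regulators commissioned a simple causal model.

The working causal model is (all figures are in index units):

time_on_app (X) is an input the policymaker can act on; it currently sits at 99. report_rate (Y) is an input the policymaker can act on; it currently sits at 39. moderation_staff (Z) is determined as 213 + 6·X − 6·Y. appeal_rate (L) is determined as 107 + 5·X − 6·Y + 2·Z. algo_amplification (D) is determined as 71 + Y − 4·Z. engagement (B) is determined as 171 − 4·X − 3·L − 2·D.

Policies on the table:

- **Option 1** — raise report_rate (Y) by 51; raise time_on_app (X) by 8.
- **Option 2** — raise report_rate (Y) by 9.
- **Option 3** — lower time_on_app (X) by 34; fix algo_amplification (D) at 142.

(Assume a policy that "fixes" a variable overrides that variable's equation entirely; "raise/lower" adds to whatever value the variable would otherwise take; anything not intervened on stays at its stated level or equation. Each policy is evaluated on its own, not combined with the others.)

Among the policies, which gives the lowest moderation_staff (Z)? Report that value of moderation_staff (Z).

Option 1 (Y + 51, X + 8):
  X = 99 + 8 = 107
  Y = 39 + 51 = 90
  Z = 213 + 6·107 − 6·90 = 315
Option 2 (Y + 9):
  X = 99
  Y = 39 + 9 = 48
  Z = 213 + 6·99 − 6·48 = 519
Option 3 (X − 34, D := 142):
  X = 99 − 34 = 65
  Y = 39
  Z = 213 + 6·65 − 6·39 = 369
Comparing — Option 1: Z=315, Option 2: Z=519, Option 3: Z=369. Lowest is 315 (Option 1).

315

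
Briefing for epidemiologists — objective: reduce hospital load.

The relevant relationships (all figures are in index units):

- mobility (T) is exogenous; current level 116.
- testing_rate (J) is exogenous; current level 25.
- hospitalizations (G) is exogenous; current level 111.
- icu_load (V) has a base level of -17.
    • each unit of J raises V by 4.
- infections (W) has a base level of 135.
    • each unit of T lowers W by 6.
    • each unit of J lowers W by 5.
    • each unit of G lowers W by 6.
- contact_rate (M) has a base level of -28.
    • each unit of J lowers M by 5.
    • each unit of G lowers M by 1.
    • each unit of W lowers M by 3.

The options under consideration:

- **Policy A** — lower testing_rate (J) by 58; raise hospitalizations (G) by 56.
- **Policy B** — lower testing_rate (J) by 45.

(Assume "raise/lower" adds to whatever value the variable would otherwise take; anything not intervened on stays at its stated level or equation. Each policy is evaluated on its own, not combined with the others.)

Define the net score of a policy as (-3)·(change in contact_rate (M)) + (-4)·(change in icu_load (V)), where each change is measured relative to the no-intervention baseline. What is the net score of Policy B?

2070

Baseline:
  T = 116
  J = 25
  G = 111
  V = -17 + 4·25 = 83
  W = 135 − 6·116 − 5·25 − 6·111 = -1352
  M = -28 − 5·25 − 111 − 3·(-1352) = 3792
Policy B (J − 45):
  T = 116
  J = 25 − 45 = -20
  G = 111
  V = -17 + 4·(-20) = -97
  W = 135 − 6·116 − 5·(-20) − 6·111 = -1127
  M = -28 − 5·(-20) − 111 − 3·(-1127) = 3342
ΔM = 3342 − 3792 = -450; ΔV = -97 − 83 = -180
Score = (-3)·(-450) + (-4)·(-180) = 2070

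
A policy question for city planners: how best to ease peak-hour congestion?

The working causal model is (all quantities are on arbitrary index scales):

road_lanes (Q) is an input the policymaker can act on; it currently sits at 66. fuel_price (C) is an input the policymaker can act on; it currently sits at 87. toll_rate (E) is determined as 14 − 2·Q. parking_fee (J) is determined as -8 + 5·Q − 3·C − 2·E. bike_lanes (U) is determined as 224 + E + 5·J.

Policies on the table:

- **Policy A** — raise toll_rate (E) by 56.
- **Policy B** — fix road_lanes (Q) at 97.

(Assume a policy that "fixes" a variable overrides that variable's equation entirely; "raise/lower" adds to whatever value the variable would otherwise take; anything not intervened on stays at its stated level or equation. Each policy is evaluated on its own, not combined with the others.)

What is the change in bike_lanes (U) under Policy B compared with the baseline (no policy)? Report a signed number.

Baseline:
  Q = 66
  C = 87
  E = 14 − 2·66 = -118
  J = -8 + 5·66 − 3·87 − 2·(-118) = 297
  U = 224 + (-118) + 5·297 = 1591
Policy B (Q := 97):
  Q = 97
  C = 87
  E = 14 − 2·97 = -180
  J = -8 + 5·97 − 3·87 − 2·(-180) = 576
  U = 224 + (-180) + 5·576 = 2924
Change in U: 2924 − 1591 = 1333

1333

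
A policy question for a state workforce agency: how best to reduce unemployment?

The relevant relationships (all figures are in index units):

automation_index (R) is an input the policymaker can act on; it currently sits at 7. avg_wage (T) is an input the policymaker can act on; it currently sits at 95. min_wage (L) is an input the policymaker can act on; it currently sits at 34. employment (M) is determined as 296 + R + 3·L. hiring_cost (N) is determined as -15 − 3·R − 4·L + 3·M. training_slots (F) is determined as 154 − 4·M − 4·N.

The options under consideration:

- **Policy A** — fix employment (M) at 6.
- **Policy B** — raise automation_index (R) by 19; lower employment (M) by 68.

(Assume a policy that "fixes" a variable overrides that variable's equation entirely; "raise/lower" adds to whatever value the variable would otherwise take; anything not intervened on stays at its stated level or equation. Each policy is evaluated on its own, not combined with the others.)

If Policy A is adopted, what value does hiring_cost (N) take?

-154

Policy A (M := 6):
  R = 7
  L = 34
  M = 6
  N = -15 − 3·7 − 4·34 + 3·6 = -154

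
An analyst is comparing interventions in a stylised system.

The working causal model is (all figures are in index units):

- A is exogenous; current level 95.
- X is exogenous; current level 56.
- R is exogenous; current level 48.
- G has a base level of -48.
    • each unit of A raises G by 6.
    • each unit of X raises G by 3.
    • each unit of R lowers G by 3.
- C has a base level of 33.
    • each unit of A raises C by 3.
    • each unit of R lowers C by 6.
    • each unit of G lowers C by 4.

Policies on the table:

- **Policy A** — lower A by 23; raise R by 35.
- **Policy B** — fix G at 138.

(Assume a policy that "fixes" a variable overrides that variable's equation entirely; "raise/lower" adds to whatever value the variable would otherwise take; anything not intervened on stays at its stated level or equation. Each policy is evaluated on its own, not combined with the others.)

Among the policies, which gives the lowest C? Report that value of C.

Policy A (A − 23, R + 35):
  A = 95 − 23 = 72
  X = 56
  R = 48 + 35 = 83
  G = -48 + 6·72 + 3·56 − 3·83 = 303
  C = 33 + 3·72 − 6·83 − 4·303 = -1461
Policy B (G := 138):
  A = 95
  X = 56
  R = 48
  G = 138
  C = 33 + 3·95 − 6·48 − 4·138 = -522
Comparing — Policy A: C=-1461, Policy B: C=-522. Lowest is -1461 (Policy A).

-1461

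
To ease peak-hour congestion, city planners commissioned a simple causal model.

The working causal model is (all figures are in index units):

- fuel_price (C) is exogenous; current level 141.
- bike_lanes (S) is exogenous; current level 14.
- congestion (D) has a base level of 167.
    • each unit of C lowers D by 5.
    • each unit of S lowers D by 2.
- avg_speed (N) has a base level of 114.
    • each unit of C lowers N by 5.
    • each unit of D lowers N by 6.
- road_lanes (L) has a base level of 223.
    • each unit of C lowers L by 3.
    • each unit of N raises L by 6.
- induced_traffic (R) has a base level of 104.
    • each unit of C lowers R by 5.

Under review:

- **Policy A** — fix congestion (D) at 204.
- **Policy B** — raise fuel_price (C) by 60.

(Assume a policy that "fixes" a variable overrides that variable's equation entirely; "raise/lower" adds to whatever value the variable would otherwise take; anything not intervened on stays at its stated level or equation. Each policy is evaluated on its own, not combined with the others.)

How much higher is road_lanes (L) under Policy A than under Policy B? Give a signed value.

Policy A (D := 204):
  C = 141
  S = 14
  D = 204
  N = 114 − 5·141 − 6·204 = -1815
  L = 223 − 3·141 + 6·(-1815) = -11090
Policy B (C + 60):
  C = 141 + 60 = 201
  S = 14
  D = 167 − 5·201 − 2·14 = -866
  N = 114 − 5·201 − 6·(-866) = 4305
  L = 223 − 3·201 + 6·4305 = 25450
L: -11090 − 25450 = -36540

-36540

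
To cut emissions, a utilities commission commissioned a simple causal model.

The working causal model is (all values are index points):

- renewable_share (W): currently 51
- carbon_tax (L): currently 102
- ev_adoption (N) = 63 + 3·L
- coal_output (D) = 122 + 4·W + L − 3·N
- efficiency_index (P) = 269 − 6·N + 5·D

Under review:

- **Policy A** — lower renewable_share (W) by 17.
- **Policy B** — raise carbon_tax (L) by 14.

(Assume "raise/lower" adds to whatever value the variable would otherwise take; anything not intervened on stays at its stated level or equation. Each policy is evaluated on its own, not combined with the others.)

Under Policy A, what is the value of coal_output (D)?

Policy A (W − 17):
  W = 51 − 17 = 34
  L = 102
  N = 63 + 3·102 = 369
  D = 122 + 4·34 + 102 − 3·369 = -747

-747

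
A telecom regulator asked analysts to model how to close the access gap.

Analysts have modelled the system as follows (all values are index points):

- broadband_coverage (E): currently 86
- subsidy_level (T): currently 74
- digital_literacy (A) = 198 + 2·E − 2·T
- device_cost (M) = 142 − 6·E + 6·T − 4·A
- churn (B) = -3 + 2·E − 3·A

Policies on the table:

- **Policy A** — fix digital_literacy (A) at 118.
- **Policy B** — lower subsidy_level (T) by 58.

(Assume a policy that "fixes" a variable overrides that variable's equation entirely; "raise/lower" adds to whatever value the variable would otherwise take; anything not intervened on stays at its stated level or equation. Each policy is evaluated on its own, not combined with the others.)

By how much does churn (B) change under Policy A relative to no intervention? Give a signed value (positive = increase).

312

Baseline:
  E = 86
  T = 74
  A = 198 + 2·86 − 2·74 = 222
  B = -3 + 2·86 − 3·222 = -497
Policy A (A := 118):
  E = 86
  T = 74
  A = 118
  B = -3 + 2·86 − 3·118 = -185
Change in B: -185 − (-497) = 312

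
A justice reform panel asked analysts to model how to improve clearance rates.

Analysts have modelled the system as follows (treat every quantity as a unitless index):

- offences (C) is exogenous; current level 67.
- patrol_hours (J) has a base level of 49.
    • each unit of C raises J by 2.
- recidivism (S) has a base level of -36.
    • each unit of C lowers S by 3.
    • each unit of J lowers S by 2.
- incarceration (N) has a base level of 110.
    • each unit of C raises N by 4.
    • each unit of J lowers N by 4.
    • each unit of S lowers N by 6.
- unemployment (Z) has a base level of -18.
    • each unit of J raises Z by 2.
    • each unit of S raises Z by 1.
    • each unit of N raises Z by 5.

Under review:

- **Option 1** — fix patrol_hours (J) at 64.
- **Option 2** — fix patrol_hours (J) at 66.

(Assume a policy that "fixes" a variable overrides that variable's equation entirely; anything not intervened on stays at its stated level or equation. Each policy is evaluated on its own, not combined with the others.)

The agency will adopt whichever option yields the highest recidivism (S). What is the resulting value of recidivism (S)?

Option 1 (J := 64):
  C = 67
  J = 64
  S = -36 − 3·67 − 2·64 = -365
Option 2 (J := 66):
  C = 67
  J = 66
  S = -36 − 3·67 − 2·66 = -369
Comparing — Option 1: S=-365, Option 2: S=-369. Highest is -365 (Option 1).

-365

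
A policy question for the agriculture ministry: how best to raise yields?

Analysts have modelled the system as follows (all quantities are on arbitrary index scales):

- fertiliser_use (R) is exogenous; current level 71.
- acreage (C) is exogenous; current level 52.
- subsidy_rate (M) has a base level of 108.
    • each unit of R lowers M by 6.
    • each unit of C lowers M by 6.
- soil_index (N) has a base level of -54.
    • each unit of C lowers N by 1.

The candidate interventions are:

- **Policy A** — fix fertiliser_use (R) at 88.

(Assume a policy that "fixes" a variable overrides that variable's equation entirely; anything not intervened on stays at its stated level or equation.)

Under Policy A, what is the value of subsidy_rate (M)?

-732

Policy A (R := 88):
  R = 88
  C = 52
  M = 108 − 6·88 − 6·52 = -732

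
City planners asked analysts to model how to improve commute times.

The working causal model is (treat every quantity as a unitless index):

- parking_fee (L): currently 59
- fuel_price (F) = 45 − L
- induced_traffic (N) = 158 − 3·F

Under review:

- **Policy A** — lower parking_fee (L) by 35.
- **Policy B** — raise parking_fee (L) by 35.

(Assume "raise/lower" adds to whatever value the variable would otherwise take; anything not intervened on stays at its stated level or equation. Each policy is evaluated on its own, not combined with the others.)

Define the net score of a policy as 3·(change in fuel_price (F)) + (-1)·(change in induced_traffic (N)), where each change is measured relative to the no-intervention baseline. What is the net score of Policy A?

Baseline:
  L = 59
  F = 45 − 59 = -14
  N = 158 − 3·(-14) = 200
Policy A (L − 35):
  L = 59 − 35 = 24
  F = 45 − 24 = 21
  N = 158 − 3·21 = 95
ΔF = 21 − (-14) = 35; ΔN = 95 − 200 = -105
Score = 3·35 + (-1)·(-105) = 210

210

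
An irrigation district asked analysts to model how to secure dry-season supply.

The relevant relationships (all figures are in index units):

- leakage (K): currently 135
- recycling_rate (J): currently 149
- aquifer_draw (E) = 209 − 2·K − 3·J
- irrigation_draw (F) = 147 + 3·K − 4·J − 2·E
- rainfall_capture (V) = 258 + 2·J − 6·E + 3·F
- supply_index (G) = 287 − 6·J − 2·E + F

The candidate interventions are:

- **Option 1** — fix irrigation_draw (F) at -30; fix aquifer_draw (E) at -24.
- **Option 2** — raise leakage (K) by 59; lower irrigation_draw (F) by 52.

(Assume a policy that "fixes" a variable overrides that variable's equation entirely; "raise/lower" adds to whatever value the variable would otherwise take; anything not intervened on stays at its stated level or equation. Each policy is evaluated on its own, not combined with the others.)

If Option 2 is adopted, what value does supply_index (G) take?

1978

Option 2 (K + 59, F − 52):
  K = 135 + 59 = 194
  J = 149
  E = 209 − 2·194 − 3·149 = -626
  F = 147 + 3·194 − 4·149 − 2·(-626) (−52 from intervention) = 1333
  G = 287 − 6·149 − 2·(-626) + 1333 = 1978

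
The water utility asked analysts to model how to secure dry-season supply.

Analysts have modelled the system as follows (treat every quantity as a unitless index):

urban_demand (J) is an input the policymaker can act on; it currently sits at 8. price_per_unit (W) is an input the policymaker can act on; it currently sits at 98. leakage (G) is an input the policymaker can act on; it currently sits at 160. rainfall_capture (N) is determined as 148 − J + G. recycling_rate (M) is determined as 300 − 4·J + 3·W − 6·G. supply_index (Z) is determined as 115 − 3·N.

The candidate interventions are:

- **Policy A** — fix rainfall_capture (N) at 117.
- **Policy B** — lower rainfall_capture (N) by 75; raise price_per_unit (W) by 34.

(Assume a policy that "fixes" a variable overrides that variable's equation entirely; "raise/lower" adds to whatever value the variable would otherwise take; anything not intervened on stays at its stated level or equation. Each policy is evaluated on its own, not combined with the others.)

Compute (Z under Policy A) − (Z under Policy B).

Policy A (N := 117):
  J = 8
  G = 160
  N = 117
  Z = 115 − 3·117 = -236
Policy B (N − 75, W + 34):
  J = 8
  G = 160
  N = 148 − 8 + 160 (−75 from intervention) = 225
  Z = 115 − 3·225 = -560
Z: -236 − (-560) = 324

324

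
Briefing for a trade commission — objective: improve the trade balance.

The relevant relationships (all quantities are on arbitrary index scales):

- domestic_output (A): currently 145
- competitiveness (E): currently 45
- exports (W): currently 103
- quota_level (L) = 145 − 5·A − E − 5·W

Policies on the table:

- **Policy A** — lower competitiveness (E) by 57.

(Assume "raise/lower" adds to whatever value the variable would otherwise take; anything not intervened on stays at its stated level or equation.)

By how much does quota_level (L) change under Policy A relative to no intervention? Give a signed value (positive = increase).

Baseline:
  A = 145
  E = 45
  W = 103
  L = 145 − 5·145 − 45 − 5·103 = -1140
Policy A (E − 57):
  A = 145
  E = 45 − 57 = -12
  W = 103
  L = 145 − 5·145 − (-12) − 5·103 = -1083
Change in L: -1083 − (-1140) = 57

57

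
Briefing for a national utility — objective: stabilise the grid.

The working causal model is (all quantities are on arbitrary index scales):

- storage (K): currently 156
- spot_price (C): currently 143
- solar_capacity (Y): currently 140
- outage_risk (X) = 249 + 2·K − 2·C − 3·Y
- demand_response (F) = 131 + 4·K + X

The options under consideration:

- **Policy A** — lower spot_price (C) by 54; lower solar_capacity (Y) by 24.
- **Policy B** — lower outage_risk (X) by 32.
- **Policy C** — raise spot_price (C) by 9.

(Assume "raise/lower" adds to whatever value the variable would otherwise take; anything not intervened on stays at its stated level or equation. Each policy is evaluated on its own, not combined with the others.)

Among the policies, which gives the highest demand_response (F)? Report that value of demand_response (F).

790

Policy A (C − 54, Y − 24):
  K = 156
  C = 143 − 54 = 89
  Y = 140 − 24 = 116
  X = 249 + 2·156 − 2·89 − 3·116 = 35
  F = 131 + 4·156 + 35 = 790
Policy B (X − 32):
  K = 156
  C = 143
  Y = 140
  X = 249 + 2·156 − 2·143 − 3·140 (−32 from intervention) = -177
  F = 131 + 4·156 + (-177) = 578
Policy C (C + 9):
  K = 156
  C = 143 + 9 = 152
  Y = 140
  X = 249 + 2·156 − 2·152 − 3·140 = -163
  F = 131 + 4·156 + (-163) = 592
Comparing — Policy A: F=790, Policy B: F=578, Policy C: F=592. Highest is 790 (Policy A).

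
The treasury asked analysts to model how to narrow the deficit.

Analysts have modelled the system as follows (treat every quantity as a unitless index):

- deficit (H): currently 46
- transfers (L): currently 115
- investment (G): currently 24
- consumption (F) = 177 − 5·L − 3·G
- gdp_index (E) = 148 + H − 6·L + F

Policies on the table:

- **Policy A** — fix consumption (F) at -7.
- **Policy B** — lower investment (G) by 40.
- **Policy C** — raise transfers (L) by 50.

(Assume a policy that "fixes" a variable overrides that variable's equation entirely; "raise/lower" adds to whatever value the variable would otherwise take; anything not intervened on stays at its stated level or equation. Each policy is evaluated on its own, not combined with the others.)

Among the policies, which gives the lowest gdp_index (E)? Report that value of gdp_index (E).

Policy A (F := -7):
  H = 46
  L = 115
  G = 24
  F = -7
  E = 148 + 46 − 6·115 + (-7) = -503
Policy B (G − 40):
  H = 46
  L = 115
  G = 24 − 40 = -16
  F = 177 − 5·115 − 3·(-16) = -350
  E = 148 + 46 − 6·115 + (-350) = -846
Policy C (L + 50):
  H = 46
  L = 115 + 50 = 165
  G = 24
  F = 177 − 5·165 − 3·24 = -720
  E = 148 + 46 − 6·165 + (-720) = -1516
Comparing — Policy A: E=-503, Policy B: E=-846, Policy C: E=-1516. Lowest is -1516 (Policy C).

-1516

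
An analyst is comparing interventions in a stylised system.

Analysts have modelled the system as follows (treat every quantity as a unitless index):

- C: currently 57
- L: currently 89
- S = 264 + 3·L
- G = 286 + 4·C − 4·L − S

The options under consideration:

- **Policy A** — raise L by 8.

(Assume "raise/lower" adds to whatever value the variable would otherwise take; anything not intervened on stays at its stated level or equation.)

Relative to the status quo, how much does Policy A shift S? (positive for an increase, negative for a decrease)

24

Baseline:
  L = 89
  S = 264 + 3·89 = 531
Policy A (L + 8):
  L = 89 + 8 = 97
  S = 264 + 3·97 = 555
Change in S: 555 − 531 = 24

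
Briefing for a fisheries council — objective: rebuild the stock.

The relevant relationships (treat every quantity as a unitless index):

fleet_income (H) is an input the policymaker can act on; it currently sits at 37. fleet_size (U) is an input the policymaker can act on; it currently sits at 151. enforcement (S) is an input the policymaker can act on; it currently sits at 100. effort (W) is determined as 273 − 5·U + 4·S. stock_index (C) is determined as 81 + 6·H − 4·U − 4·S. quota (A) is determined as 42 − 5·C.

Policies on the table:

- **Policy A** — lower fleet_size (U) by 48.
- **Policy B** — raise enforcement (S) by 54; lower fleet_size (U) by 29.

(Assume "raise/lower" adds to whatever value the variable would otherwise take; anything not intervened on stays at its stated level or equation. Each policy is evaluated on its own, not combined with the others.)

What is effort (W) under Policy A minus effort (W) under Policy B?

Policy A (U − 48):
  U = 151 − 48 = 103
  S = 100
  W = 273 − 5·103 + 4·100 = 158
Policy B (S + 54, U − 29):
  U = 151 − 29 = 122
  S = 100 + 54 = 154
  W = 273 − 5·122 + 4·154 = 279
W: 158 − 279 = -121

-121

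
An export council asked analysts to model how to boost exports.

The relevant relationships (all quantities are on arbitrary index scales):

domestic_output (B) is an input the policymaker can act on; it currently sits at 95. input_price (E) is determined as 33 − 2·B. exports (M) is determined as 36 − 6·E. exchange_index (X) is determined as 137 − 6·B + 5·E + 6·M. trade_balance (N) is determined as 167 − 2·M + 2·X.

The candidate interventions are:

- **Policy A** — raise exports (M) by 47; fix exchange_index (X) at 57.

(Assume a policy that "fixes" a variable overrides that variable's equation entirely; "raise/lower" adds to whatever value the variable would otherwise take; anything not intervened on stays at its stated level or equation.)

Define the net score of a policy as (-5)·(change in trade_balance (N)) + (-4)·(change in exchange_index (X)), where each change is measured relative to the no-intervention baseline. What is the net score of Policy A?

64772

Baseline:
  B = 95
  E = 33 − 2·95 = -157
  M = 36 − 6·(-157) = 978
  X = 137 − 6·95 + 5·(-157) + 6·978 = 4650
  N = 167 − 2·978 + 2·4650 = 7511
Policy A (M + 47, X := 57):
  B = 95
  E = 33 − 2·95 = -157
  M = 36 − 6·(-157) (+47 from intervention) = 1025
  X = 57
  N = 167 − 2·1025 + 2·57 = -1769
ΔN = -1769 − 7511 = -9280; ΔX = 57 − 4650 = -4593
Score = (-5)·(-9280) + (-4)·(-4593) = 64772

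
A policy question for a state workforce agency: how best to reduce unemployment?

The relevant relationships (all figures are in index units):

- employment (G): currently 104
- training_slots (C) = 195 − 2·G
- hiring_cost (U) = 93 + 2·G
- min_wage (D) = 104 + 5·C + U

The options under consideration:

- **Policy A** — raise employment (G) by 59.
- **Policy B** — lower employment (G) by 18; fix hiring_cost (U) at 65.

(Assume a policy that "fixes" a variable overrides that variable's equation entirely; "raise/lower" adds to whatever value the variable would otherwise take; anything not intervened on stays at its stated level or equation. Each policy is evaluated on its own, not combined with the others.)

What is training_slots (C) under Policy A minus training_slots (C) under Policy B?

-154

Policy A (G + 59):
  G = 104 + 59 = 163
  C = 195 − 2·163 = -131
Policy B (G − 18, U := 65):
  G = 104 − 18 = 86
  C = 195 − 2·86 = 23
C: -131 − 23 = -154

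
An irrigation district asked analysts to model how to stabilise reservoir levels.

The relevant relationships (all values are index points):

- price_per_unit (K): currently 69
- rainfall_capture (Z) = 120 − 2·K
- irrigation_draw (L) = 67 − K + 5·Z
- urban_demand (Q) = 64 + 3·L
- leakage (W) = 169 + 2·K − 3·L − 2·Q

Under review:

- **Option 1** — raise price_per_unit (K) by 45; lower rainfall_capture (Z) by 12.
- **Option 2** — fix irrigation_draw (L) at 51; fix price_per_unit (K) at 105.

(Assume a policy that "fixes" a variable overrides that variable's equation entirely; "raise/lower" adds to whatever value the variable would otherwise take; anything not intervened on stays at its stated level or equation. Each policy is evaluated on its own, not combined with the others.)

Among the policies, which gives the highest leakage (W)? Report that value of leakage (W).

6092

Option 1 (K + 45, Z − 12):
  K = 69 + 45 = 114
  Z = 120 − 2·114 (−12 from intervention) = -120
  L = 67 − 114 + 5·(-120) = -647
  Q = 64 + 3·(-647) = -1877
  W = 169 + 2·114 − 3·(-647) − 2·(-1877) = 6092
Option 2 (L := 51, K := 105):
  K = 105
  Z = 120 − 2·105 = -90
  L = 51
  Q = 64 + 3·51 = 217
  W = 169 + 2·105 − 3·51 − 2·217 = -208
Comparing — Option 1: W=6092, Option 2: W=-208. Highest is 6092 (Option 1).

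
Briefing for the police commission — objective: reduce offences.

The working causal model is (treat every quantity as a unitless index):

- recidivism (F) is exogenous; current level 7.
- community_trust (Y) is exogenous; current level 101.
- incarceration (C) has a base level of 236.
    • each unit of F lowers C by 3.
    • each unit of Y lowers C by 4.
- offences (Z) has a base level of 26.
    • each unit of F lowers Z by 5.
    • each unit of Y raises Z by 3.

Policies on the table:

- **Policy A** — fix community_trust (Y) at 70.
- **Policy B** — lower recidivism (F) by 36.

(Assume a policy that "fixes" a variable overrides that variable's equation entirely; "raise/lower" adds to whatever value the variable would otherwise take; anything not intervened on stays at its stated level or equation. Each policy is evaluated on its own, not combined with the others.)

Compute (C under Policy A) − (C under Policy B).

16

Policy A (Y := 70):
  F = 7
  Y = 70
  C = 236 − 3·7 − 4·70 = -65
Policy B (F − 36):
  F = 7 − 36 = -29
  Y = 101
  C = 236 − 3·(-29) − 4·101 = -81
C: -65 − (-81) = 16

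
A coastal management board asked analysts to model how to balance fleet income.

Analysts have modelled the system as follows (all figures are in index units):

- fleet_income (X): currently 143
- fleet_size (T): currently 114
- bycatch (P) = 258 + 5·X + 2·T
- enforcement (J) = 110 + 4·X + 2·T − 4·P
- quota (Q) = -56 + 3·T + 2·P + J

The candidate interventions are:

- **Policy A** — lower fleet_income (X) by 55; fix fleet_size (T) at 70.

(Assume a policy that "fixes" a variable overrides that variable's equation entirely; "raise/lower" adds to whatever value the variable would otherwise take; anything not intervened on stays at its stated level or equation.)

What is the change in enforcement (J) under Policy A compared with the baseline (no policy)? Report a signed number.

Baseline:
  X = 143
  T = 114
  P = 258 + 5·143 + 2·114 = 1201
  J = 110 + 4·143 + 2·114 − 4·1201 = -3894
Policy A (X − 55, T := 70):
  X = 143 − 55 = 88
  T = 70
  P = 258 + 5·88 + 2·70 = 838
  J = 110 + 4·88 + 2·70 − 4·838 = -2750
Change in J: -2750 − (-3894) = 1144

1144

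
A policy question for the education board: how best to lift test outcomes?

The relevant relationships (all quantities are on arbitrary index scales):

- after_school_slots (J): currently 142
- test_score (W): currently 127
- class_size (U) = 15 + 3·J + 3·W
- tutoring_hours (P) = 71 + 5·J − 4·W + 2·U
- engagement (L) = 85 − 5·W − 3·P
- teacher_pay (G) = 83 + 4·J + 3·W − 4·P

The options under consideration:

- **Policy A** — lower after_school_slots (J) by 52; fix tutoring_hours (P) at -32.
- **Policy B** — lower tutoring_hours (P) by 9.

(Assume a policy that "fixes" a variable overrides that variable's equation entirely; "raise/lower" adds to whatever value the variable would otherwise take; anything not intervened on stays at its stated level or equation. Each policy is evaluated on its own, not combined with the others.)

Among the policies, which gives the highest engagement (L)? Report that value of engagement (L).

Policy A (J − 52, P := -32):
  J = 142 − 52 = 90
  W = 127
  U = 15 + 3·90 + 3·127 = 666
  P = -32
  L = 85 − 5·127 − 3·(-32) = -454
Policy B (P − 9):
  J = 142
  W = 127
  U = 15 + 3·142 + 3·127 = 822
  P = 71 + 5·142 − 4·127 + 2·822 (−9 from intervention) = 1908
  L = 85 − 5·127 − 3·1908 = -6274
Comparing — Policy A: L=-454, Policy B: L=-6274. Highest is -454 (Policy A).

-454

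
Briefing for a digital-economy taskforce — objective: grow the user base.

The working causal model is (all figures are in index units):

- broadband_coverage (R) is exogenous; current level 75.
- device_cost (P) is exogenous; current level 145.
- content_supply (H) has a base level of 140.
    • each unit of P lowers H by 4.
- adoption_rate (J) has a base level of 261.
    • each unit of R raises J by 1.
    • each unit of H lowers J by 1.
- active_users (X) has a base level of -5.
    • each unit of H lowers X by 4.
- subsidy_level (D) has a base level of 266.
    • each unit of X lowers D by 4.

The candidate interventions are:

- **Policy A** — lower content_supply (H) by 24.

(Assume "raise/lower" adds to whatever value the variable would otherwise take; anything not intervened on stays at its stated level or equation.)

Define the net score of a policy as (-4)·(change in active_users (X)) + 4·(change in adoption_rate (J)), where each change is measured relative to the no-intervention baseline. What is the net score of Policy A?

Baseline:
  R = 75
  P = 145
  H = 140 − 4·145 = -440
  J = 261 + 75 − (-440) = 776
  X = -5 − 4·(-440) = 1755
Policy A (H − 24):
  R = 75
  P = 145
  H = 140 − 4·145 (−24 from intervention) = -464
  J = 261 + 75 − (-464) = 800
  X = -5 − 4·(-464) = 1851
ΔX = 1851 − 1755 = 96; ΔJ = 800 − 776 = 24
Score = (-4)·96 + 4·24 = -288

-288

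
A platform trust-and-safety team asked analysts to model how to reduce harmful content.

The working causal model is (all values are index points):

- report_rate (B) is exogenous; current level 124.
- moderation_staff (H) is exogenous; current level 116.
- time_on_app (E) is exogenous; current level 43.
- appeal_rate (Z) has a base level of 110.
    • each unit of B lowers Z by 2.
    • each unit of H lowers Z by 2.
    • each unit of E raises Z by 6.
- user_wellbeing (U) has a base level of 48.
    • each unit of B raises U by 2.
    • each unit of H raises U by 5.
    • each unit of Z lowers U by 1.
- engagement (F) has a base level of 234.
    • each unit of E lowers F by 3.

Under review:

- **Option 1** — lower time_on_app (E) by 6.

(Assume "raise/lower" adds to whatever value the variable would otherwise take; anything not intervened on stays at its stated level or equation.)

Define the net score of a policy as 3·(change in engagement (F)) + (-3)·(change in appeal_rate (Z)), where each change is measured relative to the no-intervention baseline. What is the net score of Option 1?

Baseline:
  B = 124
  H = 116
  E = 43
  Z = 110 − 2·124 − 2·116 + 6·43 = -112
  F = 234 − 3·43 = 105
Option 1 (E − 6):
  B = 124
  H = 116
  E = 43 − 6 = 37
  Z = 110 − 2·124 − 2·116 + 6·37 = -148
  F = 234 − 3·37 = 123
ΔF = 123 − 105 = 18; ΔZ = -148 − (-112) = -36
Score = 3·18 + (-3)·(-36) = 162

162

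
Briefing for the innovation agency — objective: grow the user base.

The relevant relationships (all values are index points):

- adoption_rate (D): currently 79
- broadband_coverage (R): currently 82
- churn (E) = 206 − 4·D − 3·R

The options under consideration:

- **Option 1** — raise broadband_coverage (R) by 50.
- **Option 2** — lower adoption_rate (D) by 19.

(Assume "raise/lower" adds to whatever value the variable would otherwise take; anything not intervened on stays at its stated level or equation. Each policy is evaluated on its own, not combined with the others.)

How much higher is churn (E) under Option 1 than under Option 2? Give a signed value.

Option 1 (R + 50):
  D = 79
  R = 82 + 50 = 132
  E = 206 − 4·79 − 3·132 = -506
Option 2 (D − 19):
  D = 79 − 19 = 60
  R = 82
  E = 206 − 4·60 − 3·82 = -280
E: -506 − (-280) = -226

-226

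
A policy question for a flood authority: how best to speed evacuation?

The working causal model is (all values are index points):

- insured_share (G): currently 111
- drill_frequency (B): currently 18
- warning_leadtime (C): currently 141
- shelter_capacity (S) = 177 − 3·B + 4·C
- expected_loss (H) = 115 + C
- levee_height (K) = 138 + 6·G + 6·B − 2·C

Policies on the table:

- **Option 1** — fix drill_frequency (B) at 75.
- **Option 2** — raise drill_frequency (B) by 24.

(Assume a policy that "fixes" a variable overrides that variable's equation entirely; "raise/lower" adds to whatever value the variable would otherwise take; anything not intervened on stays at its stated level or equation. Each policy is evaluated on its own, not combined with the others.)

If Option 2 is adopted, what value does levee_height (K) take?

774

Option 2 (B + 24):
  G = 111
  B = 18 + 24 = 42
  C = 141
  K = 138 + 6·111 + 6·42 − 2·141 = 774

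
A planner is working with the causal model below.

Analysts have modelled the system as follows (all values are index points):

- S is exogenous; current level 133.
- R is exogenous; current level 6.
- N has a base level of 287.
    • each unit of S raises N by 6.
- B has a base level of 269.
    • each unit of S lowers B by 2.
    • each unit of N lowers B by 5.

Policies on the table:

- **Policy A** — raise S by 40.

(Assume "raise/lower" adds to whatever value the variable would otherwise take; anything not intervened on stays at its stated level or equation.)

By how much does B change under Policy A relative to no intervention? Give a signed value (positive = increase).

Baseline:
  S = 133
  N = 287 + 6·133 = 1085
  B = 269 − 2·133 − 5·1085 = -5422
Policy A (S + 40):
  S = 133 + 40 = 173
  N = 287 + 6·173 = 1325
  B = 269 − 2·173 − 5·1325 = -6702
Change in B: -6702 − (-5422) = -1280

-1280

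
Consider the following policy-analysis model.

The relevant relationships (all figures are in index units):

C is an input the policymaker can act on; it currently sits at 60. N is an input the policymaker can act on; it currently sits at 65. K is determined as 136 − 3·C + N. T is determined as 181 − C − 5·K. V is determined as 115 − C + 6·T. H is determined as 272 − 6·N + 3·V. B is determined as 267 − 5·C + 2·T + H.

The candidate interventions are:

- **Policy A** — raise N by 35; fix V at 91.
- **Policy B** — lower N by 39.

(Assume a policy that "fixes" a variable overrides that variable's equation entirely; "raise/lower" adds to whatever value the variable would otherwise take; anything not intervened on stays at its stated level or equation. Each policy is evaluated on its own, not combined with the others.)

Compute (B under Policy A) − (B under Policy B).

-4874

Policy A (N + 35, V := 91):
  C = 60
  N = 65 + 35 = 100
  K = 136 − 3·60 + 100 = 56
  T = 181 − 60 − 5·56 = -159
  V = 91
  H = 272 − 6·100 + 3·91 = -55
  B = 267 − 5·60 + 2·(-159) + (-55) = -406
Policy B (N − 39):
  C = 60
  N = 65 − 39 = 26
  K = 136 − 3·60 + 26 = -18
  T = 181 − 60 − 5·(-18) = 211
  V = 115 − 60 + 6·211 = 1321
  H = 272 − 6·26 + 3·1321 = 4079
  B = 267 − 5·60 + 2·211 + 4079 = 4468
B: -406 − 4468 = -4874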